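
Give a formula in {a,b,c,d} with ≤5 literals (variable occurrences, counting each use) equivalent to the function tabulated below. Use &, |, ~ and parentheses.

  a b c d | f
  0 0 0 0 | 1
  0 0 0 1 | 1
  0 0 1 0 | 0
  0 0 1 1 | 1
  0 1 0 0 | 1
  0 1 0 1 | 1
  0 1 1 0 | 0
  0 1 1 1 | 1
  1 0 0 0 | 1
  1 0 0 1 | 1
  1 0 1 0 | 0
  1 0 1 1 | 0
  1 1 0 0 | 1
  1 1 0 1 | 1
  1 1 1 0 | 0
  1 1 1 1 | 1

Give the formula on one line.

  ~a = 1111111100000000
  (d & ~a) = 0101010100000000
  ~c = 1100110011001100
  (b & d) = 0000010100000101
  (~c | (b & d)) = 1100110111001101
  ((d & ~a) | (~c | (b & d))) = 1101110111001101

((d & ~a) | (~c | (b & d)))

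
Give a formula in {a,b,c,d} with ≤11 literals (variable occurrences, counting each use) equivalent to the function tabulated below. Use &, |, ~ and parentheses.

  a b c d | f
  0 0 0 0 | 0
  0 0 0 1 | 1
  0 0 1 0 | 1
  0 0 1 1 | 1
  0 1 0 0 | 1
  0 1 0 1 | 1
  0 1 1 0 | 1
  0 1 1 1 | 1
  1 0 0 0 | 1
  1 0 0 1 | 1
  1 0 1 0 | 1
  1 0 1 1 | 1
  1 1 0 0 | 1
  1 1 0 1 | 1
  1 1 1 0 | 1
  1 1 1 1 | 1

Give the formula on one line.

  ~b = 1111000011110000
  (c & ~b) = 0011000000110000
  ~d = 1010101010101010
  (~d & a) = 0000000010101010
  ((c & ~b) | (~d & a)) = 0011000010111010
  (d | b) = 0101111101011111
  (d | c) = 0111011101110111
  ((d | b) | (d | c)) = 0111111101111111
  (((c & ~b) | (~d & a)) | ((d | b) | (d | c))) = 0111111111111111

(((c & ~b) | (~d & a)) | ((d | b) | (d | c)))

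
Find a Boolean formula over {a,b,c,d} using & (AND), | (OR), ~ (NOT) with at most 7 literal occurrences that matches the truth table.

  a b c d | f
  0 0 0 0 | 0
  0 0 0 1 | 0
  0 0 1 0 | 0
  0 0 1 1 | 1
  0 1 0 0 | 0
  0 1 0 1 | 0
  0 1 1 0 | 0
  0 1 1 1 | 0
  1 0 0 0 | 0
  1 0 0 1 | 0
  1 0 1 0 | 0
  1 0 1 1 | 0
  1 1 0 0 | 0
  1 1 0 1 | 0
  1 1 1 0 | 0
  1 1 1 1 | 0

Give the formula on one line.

  ~a = 1111111100000000
  ~b = 1111000011110000
  (d & c) = 0001000100010001
  (~b & (d & c)) = 0001000000010000
  (~a & (~b & (d & c))) = 0001000000000000

(~a & (~b & (d & c)))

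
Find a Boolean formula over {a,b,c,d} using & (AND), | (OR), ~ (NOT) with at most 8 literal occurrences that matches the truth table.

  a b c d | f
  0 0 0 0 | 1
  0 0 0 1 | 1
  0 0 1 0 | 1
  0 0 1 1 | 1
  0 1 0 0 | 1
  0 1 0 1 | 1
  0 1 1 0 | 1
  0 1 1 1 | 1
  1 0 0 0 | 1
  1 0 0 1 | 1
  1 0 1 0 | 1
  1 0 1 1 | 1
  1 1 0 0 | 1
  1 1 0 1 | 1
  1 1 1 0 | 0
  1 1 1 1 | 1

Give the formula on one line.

(((d | ~b) & ((~a | ~d) | b)) | (~c | (~a | ~b)))

  ~b = 1111000011110000
  (d | ~b) = 1111010111110101
  ~a = 1111111100000000
  ~d = 1010101010101010
  (~a | ~d) = 1111111110101010
  ((~a | ~d) | b) = 1111111110101111
  ((d | ~b) & ((~a | ~d) | b)) = 1111010110100101
  ~c = 1100110011001100
  (~a | ~b) = 1111111111110000
  (~c | (~a | ~b)) = 1111111111111100
  (((d | ~b) & ((~a | ~d) | b)) | (~c | (~a | ~b))) = 1111111111111101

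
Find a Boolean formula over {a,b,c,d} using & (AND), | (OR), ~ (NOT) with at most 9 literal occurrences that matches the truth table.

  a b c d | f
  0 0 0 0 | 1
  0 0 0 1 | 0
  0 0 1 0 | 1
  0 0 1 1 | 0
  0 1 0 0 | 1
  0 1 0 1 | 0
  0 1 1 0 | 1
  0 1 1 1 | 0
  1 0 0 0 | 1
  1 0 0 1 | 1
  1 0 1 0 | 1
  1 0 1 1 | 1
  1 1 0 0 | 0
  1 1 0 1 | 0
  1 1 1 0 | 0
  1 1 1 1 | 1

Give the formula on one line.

  ~a = 1111111100000000
  (~a | c) = 1111111100110011
  (d & a) = 0000000001010101
  ((~a | c) & (d & a)) = 0000000000010001
  ~b = 1111000011110000
  (a & ~b) = 0000000011110000
  ~d = 1010101010101010
  (~a | ~b) = 1111111111110000
  (~d & (~a | ~b)) = 1010101010100000
  ((a & ~b) | (~d & (~a | ~b))) = 1010101011110000
  (((~a | c) & (d & a)) | ((a & ~b) | (~d & (~a | ~b)))) = 1010101011110001

(((~a | c) & (d & a)) | ((a & ~b) | (~d & (~a | ~b))))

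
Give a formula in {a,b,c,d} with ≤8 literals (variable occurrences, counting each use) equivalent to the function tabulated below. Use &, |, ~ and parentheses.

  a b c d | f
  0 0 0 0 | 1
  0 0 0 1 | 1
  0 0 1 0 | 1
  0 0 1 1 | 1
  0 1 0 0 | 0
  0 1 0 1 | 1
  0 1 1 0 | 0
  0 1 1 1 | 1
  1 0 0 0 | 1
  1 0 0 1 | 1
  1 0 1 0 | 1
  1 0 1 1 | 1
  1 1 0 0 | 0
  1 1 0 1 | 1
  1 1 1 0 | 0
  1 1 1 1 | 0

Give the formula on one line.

  ~a = 1111111100000000
  (~a & d) = 0101010100000000
  ~b = 1111000011110000
  ~c = 1100110011001100
  (d & ~c) = 0100010001000100
  (~b | (d & ~c)) = 1111010011110100
  ((~a & d) | (~b | (d & ~c))) = 1111010111110100

((~a & d) | (~b | (d & ~c)))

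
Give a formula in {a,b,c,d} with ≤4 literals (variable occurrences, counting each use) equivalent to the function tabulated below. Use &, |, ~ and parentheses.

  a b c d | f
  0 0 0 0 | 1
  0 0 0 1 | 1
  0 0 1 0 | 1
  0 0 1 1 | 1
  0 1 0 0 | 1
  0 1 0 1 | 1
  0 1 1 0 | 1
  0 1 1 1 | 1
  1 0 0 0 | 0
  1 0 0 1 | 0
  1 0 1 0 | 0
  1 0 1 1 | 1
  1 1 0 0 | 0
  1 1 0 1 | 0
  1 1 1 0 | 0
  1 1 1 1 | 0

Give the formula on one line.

(((d & ~b) & c) | ~a)

  ~b = 1111000011110000
  (d & ~b) = 0101000001010000
  ((d & ~b) & c) = 0001000000010000
  ~a = 1111111100000000
  (((d & ~b) & c) | ~a) = 1111111100010000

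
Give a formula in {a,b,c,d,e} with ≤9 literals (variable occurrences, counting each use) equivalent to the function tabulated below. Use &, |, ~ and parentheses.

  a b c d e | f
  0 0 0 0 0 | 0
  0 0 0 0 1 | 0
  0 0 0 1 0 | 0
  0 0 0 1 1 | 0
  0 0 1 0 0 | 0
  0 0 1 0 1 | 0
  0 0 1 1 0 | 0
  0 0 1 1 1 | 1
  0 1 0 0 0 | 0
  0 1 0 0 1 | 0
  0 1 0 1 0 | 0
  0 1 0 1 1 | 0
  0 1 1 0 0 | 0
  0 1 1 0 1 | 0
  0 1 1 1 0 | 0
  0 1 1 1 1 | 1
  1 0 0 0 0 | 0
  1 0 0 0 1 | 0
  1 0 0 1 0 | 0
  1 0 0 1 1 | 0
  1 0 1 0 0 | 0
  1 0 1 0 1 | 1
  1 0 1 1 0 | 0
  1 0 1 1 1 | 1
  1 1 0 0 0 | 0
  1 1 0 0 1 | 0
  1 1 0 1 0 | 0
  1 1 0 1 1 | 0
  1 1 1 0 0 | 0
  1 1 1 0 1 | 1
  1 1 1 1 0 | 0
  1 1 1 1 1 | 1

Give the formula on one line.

  ~b = 11111111000000001111111100000000
  (e | ~b) = 11111111010101011111111101010101
  ((e | ~b) & c) = 00001111000001010000111100000101
  (((e | ~b) & c) & e) = 00000101000001010000010100000101
  ~c = 11110000111100001111000011110000
  (a | ~c) = 11110000111100001111111111111111
  (d | (a | ~c)) = 11110011111100111111111111111111
  ((((e | ~b) & c) & e) & (d | (a | ~c))) = 00000001000000010000010100000101

((((e | ~b) & c) & e) & (d | (a | ~c)))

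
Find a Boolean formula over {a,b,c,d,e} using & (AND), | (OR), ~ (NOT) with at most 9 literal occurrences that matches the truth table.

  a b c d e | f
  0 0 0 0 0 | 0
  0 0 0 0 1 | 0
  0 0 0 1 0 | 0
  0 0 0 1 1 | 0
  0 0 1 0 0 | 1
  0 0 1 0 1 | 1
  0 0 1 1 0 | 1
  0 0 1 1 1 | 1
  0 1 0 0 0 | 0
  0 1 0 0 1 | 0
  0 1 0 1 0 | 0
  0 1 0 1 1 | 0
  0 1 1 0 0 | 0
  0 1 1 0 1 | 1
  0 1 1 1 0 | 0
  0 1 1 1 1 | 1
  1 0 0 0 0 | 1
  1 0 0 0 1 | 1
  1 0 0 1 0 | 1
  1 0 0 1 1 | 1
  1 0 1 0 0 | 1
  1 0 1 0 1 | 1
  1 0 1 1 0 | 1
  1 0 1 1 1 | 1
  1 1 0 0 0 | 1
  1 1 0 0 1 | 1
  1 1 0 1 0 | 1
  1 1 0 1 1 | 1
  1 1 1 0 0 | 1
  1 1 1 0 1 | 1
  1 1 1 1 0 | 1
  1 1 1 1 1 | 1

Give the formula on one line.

  ~b = 11111111000000001111111100000000
  (~b | e) = 11111111010101011111111101010101
  (c & (~b | e)) = 00001111000001010000111100000101
  ~d = 11001100110011001100110011001100
  (~d & a) = 00000000000000001100110011001100
  ((~d & a) & b) = 00000000000000000000000011001100
  ((c & (~b | e)) | ((~d & a) & b)) = 00001111000001010000111111001101
  (((c & (~b | e)) | ((~d & a) & b)) | a) = 00001111000001011111111111111111

(((c & (~b | e)) | ((~d & a) & b)) | a)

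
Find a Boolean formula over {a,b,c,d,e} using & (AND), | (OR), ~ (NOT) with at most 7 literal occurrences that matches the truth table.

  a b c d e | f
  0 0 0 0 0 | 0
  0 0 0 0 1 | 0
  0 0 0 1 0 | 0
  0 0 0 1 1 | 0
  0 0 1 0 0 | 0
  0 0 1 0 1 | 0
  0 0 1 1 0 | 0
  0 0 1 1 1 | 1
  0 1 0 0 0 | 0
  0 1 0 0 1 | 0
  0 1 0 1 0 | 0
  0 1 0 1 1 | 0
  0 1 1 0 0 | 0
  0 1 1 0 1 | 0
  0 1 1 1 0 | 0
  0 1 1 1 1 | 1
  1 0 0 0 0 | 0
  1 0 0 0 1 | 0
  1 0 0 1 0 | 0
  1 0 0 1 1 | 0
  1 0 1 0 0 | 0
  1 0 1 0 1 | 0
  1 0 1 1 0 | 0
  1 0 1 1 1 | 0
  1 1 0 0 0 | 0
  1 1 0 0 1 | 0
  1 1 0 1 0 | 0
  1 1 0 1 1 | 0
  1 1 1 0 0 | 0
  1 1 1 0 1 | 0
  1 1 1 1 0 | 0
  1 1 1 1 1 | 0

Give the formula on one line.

((~c | ~a) & (d & (e & c)))

  ~c = 11110000111100001111000011110000
  ~a = 11111111111111110000000000000000
  (~c | ~a) = 11111111111111111111000011110000
  (e & c) = 00000101000001010000010100000101
  (d & (e & c)) = 00000001000000010000000100000001
  ((~c | ~a) & (d & (e & c))) = 00000001000000010000000000000000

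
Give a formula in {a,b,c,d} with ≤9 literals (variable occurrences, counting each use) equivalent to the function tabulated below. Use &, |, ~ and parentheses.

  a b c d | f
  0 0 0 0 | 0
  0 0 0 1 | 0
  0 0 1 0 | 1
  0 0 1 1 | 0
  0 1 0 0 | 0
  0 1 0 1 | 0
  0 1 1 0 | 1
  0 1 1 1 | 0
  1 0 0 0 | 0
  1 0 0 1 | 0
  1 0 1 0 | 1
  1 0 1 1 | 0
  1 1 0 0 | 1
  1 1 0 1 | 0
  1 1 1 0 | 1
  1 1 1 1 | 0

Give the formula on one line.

((~d & (b | c)) & ((~c & (a | c)) | ((~d | ~b) & c)))

  ~d = 1010101010101010
  (b | c) = 0011111100111111
  (~d & (b | c)) = 0010101000101010
  ~c = 1100110011001100
  (a | c) = 0011001111111111
  (~c & (a | c)) = 0000000011001100
  ~b = 1111000011110000
  (~d | ~b) = 1111101011111010
  ((~d | ~b) & c) = 0011001000110010
  ((~c & (a | c)) | ((~d | ~b) & c)) = 0011001011111110
  ((~d & (b | c)) & ((~c & (a | c)) | ((~d | ~b) & c))) = 0010001000101010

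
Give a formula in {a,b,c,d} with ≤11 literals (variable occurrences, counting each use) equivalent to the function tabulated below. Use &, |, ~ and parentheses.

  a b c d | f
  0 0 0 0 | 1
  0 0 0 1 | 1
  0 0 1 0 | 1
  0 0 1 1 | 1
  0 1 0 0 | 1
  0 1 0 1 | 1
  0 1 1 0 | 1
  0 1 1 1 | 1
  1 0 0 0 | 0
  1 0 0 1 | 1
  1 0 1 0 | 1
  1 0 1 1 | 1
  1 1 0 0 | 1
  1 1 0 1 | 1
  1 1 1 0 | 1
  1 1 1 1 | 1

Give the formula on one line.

(((~a | b) | d) | ((((c | d) & a) | b) & a))

  ~a = 1111111100000000
  (~a | b) = 1111111100001111
  ((~a | b) | d) = 1111111101011111
  (c | d) = 0111011101110111
  ((c | d) & a) = 0000000001110111
  (((c | d) & a) | b) = 0000111101111111
  ((((c | d) & a) | b) & a) = 0000000001111111
  (((~a | b) | d) | ((((c | d) & a) | b) & a)) = 1111111101111111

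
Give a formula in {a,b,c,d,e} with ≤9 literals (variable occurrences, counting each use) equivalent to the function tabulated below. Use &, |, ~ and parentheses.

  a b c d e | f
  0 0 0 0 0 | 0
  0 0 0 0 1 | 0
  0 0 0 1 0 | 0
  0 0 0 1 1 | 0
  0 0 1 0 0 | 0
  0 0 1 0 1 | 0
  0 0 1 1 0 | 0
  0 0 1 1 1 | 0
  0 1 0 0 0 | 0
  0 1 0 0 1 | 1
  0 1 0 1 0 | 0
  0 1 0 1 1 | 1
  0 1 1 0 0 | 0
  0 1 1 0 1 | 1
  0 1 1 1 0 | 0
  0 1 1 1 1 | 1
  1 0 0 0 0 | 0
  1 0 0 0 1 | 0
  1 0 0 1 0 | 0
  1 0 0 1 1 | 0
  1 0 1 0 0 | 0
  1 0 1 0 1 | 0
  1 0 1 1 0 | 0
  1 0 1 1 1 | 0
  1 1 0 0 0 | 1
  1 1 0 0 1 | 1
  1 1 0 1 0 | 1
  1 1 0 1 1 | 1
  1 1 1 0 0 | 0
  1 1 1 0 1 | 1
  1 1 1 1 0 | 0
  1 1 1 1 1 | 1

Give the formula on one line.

  ~c = 11110000111100001111000011110000
  (a | b) = 00000000111111111111111111111111
  (e & (a | b)) = 00000000010101010101010101010101
  ~b = 11111111000000001111111100000000
  ((e & (a | b)) | ~b) = 11111111010101011111111101010101
  (~c | ((e & (a | b)) | ~b)) = 11111111111101011111111111110101
  (e | a) = 01010101010101011111111111111111
  ((~c | ((e & (a | b)) | ~b)) & (e | a)) = 01010101010101011111111111110101
  (b & ((~c | ((e & (a | b)) | ~b)) & (e | a))) = 00000000010101010000000011110101

(b & ((~c | ((e & (a | b)) | ~b)) & (e | a)))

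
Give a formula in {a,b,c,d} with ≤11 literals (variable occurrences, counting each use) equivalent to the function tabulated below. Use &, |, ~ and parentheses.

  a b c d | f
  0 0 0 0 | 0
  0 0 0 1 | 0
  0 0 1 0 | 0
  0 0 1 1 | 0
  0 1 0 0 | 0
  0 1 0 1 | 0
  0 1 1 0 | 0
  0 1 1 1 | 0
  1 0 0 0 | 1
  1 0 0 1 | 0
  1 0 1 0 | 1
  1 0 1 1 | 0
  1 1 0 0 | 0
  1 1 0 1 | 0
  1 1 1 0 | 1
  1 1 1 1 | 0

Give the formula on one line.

((a & (~b | (c | d))) & (~d & (d | (a & ~d))))

  ~b = 1111000011110000
  (c | d) = 0111011101110111
  (~b | (c | d)) = 1111011111110111
  (a & (~b | (c | d))) = 0000000011110111
  ~d = 1010101010101010
  (a & ~d) = 0000000010101010
  (d | (a & ~d)) = 0101010111111111
  (~d & (d | (a & ~d))) = 0000000010101010
  ((a & (~b | (c | d))) & (~d & (d | (a & ~d)))) = 0000000010100010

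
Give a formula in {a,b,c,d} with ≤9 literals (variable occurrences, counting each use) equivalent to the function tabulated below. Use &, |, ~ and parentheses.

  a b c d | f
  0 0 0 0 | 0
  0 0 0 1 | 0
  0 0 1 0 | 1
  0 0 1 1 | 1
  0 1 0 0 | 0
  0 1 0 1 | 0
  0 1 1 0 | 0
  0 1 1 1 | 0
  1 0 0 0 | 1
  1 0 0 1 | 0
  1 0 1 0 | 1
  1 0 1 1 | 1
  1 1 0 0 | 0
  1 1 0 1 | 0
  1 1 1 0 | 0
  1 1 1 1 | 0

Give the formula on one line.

(((d & ~c) | (~b & (b | (c | a)))) & (~d | c))

  ~c = 1100110011001100
  (d & ~c) = 0100010001000100
  ~b = 1111000011110000
  (c | a) = 0011001111111111
  (b | (c | a)) = 0011111111111111
  (~b & (b | (c | a))) = 0011000011110000
  ((d & ~c) | (~b & (b | (c | a)))) = 0111010011110100
  ~d = 1010101010101010
  (~d | c) = 1011101110111011
  (((d & ~c) | (~b & (b | (c | a)))) & (~d | c)) = 0011000010110000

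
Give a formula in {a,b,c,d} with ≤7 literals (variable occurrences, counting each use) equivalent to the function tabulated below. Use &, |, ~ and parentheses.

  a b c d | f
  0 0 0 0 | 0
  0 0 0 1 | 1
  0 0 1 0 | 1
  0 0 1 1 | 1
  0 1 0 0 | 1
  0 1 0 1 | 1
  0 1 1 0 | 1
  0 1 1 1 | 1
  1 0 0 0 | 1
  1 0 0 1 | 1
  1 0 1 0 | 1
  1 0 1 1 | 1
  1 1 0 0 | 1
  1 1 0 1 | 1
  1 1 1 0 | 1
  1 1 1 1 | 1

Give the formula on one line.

  (a | c) = 0011001111111111
  (b | a) = 0000111111111111
  (d | (b | a)) = 0101111111111111
  ((a | c) | (d | (b | a))) = 0111111111111111

((a | c) | (d | (b | a)))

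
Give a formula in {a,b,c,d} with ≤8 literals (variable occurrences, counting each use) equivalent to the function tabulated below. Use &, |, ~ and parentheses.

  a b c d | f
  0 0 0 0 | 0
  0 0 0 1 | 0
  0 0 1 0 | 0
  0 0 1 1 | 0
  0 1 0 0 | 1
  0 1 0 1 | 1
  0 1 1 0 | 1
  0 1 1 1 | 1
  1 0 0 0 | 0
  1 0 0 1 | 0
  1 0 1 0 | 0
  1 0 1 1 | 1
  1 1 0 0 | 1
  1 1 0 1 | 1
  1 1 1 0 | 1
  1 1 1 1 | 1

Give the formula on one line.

(b | (((~a & b) | c) & (a & d)))

  ~a = 1111111100000000
  (~a & b) = 0000111100000000
  ((~a & b) | c) = 0011111100110011
  (a & d) = 0000000001010101
  (((~a & b) | c) & (a & d)) = 0000000000010001
  (b | (((~a & b) | c) & (a & d))) = 0000111100011111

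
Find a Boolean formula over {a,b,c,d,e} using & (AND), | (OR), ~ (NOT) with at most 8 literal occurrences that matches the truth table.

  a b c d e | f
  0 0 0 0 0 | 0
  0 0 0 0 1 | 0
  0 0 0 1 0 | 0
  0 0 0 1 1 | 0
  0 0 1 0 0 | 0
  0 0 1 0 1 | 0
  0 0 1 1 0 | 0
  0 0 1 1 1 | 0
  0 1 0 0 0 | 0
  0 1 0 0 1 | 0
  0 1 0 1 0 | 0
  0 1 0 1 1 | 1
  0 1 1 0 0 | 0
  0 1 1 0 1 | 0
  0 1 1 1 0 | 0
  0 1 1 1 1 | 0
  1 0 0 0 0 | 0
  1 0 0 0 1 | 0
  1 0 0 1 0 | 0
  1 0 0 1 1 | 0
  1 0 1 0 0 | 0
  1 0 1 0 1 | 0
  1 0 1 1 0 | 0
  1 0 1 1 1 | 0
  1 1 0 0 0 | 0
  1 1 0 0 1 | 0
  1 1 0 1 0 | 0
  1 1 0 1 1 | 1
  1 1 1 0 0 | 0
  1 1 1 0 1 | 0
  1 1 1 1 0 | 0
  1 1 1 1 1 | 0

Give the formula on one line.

((((~d & ~e) & (c & ~b)) | d) & (b & (e & ~c)))

  ~d = 11001100110011001100110011001100
  ~e = 10101010101010101010101010101010
  (~d & ~e) = 10001000100010001000100010001000
  ~b = 11111111000000001111111100000000
  (c & ~b) = 00001111000000000000111100000000
  ((~d & ~e) & (c & ~b)) = 00001000000000000000100000000000
  (((~d & ~e) & (c & ~b)) | d) = 00111011001100110011101100110011
  ~c = 11110000111100001111000011110000
  (e & ~c) = 01010000010100000101000001010000
  (b & (e & ~c)) = 00000000010100000000000001010000
  ((((~d & ~e) & (c & ~b)) | d) & (b & (e & ~c))) = 00000000000100000000000000010000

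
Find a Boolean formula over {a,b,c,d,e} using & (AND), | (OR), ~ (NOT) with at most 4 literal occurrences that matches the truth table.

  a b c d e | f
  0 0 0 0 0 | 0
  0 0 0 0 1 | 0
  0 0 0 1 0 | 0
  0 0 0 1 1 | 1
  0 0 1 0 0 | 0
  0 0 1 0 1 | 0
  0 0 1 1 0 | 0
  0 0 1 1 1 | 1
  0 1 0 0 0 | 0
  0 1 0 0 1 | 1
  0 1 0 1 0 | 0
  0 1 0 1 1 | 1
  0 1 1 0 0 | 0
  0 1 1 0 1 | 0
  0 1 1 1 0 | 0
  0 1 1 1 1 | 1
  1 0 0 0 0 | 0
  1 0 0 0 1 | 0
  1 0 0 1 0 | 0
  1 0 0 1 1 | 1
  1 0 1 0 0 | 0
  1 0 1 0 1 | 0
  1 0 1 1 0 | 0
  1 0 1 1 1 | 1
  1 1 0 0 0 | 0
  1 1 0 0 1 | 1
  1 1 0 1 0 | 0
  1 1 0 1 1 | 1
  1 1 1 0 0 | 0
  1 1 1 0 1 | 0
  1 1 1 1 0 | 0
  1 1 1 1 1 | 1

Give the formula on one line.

(e & (d | (~c & b)))

  ~c = 11110000111100001111000011110000
  (~c & b) = 00000000111100000000000011110000
  (d | (~c & b)) = 00110011111100110011001111110011
  (e & (d | (~c & b))) = 00010001010100010001000101010001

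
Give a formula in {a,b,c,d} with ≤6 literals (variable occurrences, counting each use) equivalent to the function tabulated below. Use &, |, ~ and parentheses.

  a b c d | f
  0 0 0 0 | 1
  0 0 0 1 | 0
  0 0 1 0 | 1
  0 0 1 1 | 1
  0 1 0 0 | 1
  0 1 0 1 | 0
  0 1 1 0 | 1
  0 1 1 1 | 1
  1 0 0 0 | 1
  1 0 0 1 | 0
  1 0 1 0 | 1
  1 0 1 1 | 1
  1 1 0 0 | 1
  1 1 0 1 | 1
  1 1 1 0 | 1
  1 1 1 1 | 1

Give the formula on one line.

(((a & b) | c) | (~d & ~c))

  (a & b) = 0000000000001111
  ((a & b) | c) = 0011001100111111
  ~d = 1010101010101010
  ~c = 1100110011001100
  (~d & ~c) = 1000100010001000
  (((a & b) | c) | (~d & ~c)) = 1011101110111111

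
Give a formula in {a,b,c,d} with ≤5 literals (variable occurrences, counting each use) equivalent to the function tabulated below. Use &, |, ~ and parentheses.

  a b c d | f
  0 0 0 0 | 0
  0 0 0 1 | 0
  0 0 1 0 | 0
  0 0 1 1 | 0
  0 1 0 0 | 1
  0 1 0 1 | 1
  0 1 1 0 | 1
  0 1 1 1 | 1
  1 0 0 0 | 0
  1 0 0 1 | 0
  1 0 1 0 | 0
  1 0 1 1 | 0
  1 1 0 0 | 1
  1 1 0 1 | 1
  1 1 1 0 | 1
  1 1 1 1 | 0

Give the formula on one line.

(b & ((~d | ~a) | ~c))

  ~d = 1010101010101010
  ~a = 1111111100000000
  (~d | ~a) = 1111111110101010
  ~c = 1100110011001100
  ((~d | ~a) | ~c) = 1111111111101110
  (b & ((~d | ~a) | ~c)) = 0000111100001110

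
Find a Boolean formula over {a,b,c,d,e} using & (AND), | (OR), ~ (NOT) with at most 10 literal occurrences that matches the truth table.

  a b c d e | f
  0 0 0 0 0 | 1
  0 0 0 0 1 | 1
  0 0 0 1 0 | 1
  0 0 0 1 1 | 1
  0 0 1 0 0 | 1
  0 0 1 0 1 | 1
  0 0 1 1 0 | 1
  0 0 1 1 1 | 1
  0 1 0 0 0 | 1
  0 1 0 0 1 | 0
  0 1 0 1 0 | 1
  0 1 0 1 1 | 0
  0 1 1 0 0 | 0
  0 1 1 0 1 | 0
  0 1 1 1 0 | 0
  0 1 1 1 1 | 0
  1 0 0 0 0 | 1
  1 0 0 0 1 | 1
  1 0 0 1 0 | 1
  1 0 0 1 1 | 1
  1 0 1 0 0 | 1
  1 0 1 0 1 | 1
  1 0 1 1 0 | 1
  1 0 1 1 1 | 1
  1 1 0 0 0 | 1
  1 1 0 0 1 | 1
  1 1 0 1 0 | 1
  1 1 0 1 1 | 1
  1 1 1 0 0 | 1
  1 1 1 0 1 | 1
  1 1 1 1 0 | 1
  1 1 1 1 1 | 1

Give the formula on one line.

((((d | e) | (b | ~a)) & a) | ((~c & ~e) | ~b))

  (d | e) = 01110111011101110111011101110111
  ~a = 11111111111111110000000000000000
  (b | ~a) = 11111111111111110000000011111111
  ((d | e) | (b | ~a)) = 11111111111111110111011111111111
  (((d | e) | (b | ~a)) & a) = 00000000000000000111011111111111
  ~c = 11110000111100001111000011110000
  ~e = 10101010101010101010101010101010
  (~c & ~e) = 10100000101000001010000010100000
  ~b = 11111111000000001111111100000000
  ((~c & ~e) | ~b) = 11111111101000001111111110100000
  ((((d | e) | (b | ~a)) & a) | ((~c & ~e) | ~b)) = 11111111101000001111111111111111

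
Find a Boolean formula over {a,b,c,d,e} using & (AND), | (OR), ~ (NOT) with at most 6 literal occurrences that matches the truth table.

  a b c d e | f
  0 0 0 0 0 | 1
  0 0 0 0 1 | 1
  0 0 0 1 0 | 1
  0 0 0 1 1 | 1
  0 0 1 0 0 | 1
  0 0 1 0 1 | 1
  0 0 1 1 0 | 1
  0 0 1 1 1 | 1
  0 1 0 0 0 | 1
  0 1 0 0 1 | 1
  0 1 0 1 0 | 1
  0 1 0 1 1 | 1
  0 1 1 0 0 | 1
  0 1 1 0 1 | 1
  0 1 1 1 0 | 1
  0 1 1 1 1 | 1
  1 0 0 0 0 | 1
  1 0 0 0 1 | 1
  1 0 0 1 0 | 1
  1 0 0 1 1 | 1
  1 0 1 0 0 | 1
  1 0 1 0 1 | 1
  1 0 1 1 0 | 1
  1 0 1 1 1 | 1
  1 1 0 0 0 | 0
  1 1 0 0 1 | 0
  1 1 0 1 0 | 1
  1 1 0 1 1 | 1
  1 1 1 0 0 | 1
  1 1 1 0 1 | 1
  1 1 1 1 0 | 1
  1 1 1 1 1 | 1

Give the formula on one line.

  ~a = 11111111111111110000000000000000
  (~a | d) = 11111111111111110011001100110011
  ~b = 11111111000000001111111100000000
  ((~a | d) | ~b) = 11111111111111111111111100110011
  (((~a | d) | ~b) | c) = 11111111111111111111111100111111

(((~a | d) | ~b) | c)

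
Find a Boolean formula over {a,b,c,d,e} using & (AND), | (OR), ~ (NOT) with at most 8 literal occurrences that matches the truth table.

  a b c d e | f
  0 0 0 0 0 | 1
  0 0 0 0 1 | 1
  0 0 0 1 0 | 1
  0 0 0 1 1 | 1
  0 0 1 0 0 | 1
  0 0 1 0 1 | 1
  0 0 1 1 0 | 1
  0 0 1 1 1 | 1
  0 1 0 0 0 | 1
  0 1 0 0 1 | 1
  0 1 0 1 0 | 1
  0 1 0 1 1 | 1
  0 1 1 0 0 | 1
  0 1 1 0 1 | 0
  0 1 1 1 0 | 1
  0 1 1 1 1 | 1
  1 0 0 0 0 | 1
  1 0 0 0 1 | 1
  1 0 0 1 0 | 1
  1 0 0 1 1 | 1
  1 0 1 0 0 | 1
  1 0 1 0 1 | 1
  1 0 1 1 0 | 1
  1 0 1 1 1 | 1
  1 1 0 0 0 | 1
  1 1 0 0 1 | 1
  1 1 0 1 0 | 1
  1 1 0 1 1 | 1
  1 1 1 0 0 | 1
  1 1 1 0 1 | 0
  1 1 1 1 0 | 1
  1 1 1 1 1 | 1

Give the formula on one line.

  ~c = 11110000111100001111000011110000
  (d | c) = 00111111001111110011111100111111
  ~e = 10101010101010101010101010101010
  ~b = 11111111000000001111111100000000
  (~e | ~b) = 11111111101010101111111110101010
  ((d | c) & (~e | ~b)) = 00111111001010100011111100101010
  (((d | c) & (~e | ~b)) | d) = 00111111001110110011111100111011
  ~a = 11111111111111110000000000000000
  (~a | c) = 11111111111111110000111100001111
  ((((d | c) & (~e | ~b)) | d) & (~a | c)) = 00111111001110110000111100001011
  (~c | ((((d | c) & (~e | ~b)) | d) & (~a | c))) = 11111111111110111111111111111011

(~c | ((((d | c) & (~e | ~b)) | d) & (~a | c)))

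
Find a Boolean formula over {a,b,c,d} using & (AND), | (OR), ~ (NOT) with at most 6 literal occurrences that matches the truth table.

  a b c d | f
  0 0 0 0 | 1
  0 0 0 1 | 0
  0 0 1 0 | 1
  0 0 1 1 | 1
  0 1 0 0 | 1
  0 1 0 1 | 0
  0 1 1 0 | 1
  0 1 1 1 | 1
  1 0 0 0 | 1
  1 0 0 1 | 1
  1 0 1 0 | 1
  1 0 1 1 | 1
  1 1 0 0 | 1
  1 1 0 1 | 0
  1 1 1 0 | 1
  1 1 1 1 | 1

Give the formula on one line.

  ~b = 1111000011110000
  (a & ~b) = 0000000011110000
  (c | (a & ~b)) = 0011001111110011
  ~d = 1010101010101010
  ((c | (a & ~b)) | ~d) = 1011101111111011

((c | (a & ~b)) | ~d)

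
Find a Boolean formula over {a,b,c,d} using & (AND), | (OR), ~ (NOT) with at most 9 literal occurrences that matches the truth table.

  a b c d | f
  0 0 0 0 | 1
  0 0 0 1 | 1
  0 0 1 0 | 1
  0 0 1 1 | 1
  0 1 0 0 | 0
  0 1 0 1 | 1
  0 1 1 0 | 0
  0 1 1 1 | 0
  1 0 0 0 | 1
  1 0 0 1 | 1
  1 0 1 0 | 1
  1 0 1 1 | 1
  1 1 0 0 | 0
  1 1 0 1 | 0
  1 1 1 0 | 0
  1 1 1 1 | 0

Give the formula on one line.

  ~c = 1100110011001100
  (~c & d) = 0100010001000100
  (a | (~c & d)) = 0100010011111111
  ~b = 1111000011110000
  ((a | (~c & d)) | ~b) = 1111010011111111
  (d | ~c) = 1101110111011101
  ~a = 1111111100000000
  ((d | ~c) & ~a) = 1101110100000000
  (((d | ~c) & ~a) | ~b) = 1111110111110000
  (((a | (~c & d)) | ~b) & (((d | ~c) & ~a) | ~b)) = 1111010011110000

(((a | (~c & d)) | ~b) & (((d | ~c) & ~a) | ~b))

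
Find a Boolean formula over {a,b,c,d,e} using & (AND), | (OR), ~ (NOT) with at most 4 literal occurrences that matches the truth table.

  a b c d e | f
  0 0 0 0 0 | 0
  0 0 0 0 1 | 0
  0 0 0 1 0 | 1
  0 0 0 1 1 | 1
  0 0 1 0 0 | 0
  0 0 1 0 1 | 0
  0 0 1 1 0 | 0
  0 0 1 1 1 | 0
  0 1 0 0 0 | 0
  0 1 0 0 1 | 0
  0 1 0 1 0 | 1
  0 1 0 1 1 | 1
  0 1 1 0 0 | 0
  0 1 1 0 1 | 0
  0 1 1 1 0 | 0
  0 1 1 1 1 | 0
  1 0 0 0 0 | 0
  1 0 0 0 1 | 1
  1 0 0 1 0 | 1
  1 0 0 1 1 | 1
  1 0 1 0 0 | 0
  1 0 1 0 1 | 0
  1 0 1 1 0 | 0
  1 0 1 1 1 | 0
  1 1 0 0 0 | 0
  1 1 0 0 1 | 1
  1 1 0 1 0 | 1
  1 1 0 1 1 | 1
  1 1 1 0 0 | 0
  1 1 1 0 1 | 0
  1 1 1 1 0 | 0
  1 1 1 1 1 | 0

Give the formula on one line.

  (e & a) = 00000000000000000101010101010101
  (d | (e & a)) = 00110011001100110111011101110111
  ~c = 11110000111100001111000011110000
  ((d | (e & a)) & ~c) = 00110000001100000111000001110000

((d | (e & a)) & ~c)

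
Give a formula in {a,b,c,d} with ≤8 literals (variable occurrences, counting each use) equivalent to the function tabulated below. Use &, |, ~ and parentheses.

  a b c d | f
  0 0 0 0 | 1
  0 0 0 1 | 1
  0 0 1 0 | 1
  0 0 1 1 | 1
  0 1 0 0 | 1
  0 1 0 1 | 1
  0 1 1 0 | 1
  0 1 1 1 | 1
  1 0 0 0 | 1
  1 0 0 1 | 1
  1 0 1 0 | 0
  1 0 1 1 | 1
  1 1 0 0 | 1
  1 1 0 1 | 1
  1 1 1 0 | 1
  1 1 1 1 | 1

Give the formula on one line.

((d | (~c & ~d)) | ((~a | b) & (c | d)))

  ~c = 1100110011001100
  ~d = 1010101010101010
  (~c & ~d) = 1000100010001000
  (d | (~c & ~d)) = 1101110111011101
  ~a = 1111111100000000
  (~a | b) = 1111111100001111
  (c | d) = 0111011101110111
  ((~a | b) & (c | d)) = 0111011100000111
  ((d | (~c & ~d)) | ((~a | b) & (c | d))) = 1111111111011111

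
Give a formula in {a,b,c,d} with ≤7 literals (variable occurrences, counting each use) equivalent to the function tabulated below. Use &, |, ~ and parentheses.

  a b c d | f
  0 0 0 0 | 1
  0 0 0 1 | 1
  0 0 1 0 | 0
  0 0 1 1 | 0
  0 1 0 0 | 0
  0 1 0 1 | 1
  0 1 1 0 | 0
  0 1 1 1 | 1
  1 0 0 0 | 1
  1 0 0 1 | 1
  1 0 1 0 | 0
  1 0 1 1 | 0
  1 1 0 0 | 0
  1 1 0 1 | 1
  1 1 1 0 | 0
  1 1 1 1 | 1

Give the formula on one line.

((d & b) | (~c & ~b))

  (d & b) = 0000010100000101
  ~c = 1100110011001100
  ~b = 1111000011110000
  (~c & ~b) = 1100000011000000
  ((d & b) | (~c & ~b)) = 1100010111000101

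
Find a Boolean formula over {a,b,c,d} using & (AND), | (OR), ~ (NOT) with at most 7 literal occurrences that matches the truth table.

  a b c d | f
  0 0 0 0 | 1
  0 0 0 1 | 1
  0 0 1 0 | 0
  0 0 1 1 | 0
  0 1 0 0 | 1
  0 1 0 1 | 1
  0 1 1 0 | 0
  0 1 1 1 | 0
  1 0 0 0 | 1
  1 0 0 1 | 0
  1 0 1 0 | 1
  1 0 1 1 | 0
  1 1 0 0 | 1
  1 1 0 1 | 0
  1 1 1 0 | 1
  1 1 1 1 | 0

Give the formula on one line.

  ~a = 1111111100000000
  ~c = 1100110011001100
  (a | ~c) = 1100110011111111
  (~a & (a | ~c)) = 1100110000000000
  (~c | a) = 1100110011111111
  ~d = 1010101010101010
  ((~c | a) & ~d) = 1000100010101010
  ((~a & (a | ~c)) | ((~c | a) & ~d)) = 1100110010101010

((~a & (a | ~c)) | ((~c | a) & ~d))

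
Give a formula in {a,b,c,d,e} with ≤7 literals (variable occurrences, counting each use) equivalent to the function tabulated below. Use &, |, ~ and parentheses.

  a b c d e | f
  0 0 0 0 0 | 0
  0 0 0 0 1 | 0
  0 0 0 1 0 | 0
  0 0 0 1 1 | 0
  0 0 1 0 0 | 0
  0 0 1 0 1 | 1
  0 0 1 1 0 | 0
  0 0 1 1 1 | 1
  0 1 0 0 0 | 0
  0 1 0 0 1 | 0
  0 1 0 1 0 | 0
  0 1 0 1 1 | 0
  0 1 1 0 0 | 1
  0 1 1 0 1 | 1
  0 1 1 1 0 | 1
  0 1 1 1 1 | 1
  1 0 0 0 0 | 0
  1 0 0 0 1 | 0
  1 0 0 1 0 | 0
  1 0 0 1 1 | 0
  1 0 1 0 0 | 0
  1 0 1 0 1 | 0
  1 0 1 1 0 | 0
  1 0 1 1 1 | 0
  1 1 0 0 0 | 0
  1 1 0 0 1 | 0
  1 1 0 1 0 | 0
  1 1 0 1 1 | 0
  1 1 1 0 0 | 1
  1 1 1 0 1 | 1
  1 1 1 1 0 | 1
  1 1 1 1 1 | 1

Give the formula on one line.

  (a | c) = 00001111000011111111111111111111
  ~e = 10101010101010101010101010101010
  ~a = 11111111111111110000000000000000
  (~e | ~a) = 11111111111111111010101010101010
  (e & (~e | ~a)) = 01010101010101010000000000000000
  (b & c) = 00000000000011110000000000001111
  ((e & (~e | ~a)) | (b & c)) = 01010101010111110000000000001111
  ((a | c) & ((e & (~e | ~a)) | (b & c))) = 00000101000011110000000000001111

((a | c) & ((e & (~e | ~a)) | (b & c)))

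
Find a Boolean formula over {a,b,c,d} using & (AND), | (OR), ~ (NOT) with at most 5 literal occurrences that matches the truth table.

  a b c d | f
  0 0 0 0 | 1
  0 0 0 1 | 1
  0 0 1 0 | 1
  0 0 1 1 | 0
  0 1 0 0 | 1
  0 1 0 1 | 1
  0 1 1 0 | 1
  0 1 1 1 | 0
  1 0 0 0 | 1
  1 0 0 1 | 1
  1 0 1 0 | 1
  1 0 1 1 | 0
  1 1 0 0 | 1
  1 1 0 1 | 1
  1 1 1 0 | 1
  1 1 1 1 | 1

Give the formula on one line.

  ~d = 1010101010101010
  ~c = 1100110011001100
  (~d | ~c) = 1110111011101110
  (d & a) = 0000000001010101
  (b & (d & a)) = 0000000000000101
  ((~d | ~c) | (b & (d & a))) = 1110111011101111

((~d | ~c) | (b & (d & a)))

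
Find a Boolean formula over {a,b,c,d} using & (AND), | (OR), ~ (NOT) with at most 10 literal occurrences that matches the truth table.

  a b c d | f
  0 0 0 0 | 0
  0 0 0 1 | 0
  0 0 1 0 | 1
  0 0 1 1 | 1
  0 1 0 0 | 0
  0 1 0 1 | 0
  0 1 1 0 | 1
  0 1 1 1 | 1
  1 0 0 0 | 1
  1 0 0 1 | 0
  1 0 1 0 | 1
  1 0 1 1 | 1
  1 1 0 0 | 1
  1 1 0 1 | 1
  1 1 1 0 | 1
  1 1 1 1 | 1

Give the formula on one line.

(((~a | (b | ~d)) & ((~a & c) | a)) | (d & c))

  ~a = 1111111100000000
  ~d = 1010101010101010
  (b | ~d) = 1010111110101111
  (~a | (b | ~d)) = 1111111110101111
  (~a & c) = 0011001100000000
  ((~a & c) | a) = 0011001111111111
  ((~a | (b | ~d)) & ((~a & c) | a)) = 0011001110101111
  (d & c) = 0001000100010001
  (((~a | (b | ~d)) & ((~a & c) | a)) | (d & c)) = 0011001110111111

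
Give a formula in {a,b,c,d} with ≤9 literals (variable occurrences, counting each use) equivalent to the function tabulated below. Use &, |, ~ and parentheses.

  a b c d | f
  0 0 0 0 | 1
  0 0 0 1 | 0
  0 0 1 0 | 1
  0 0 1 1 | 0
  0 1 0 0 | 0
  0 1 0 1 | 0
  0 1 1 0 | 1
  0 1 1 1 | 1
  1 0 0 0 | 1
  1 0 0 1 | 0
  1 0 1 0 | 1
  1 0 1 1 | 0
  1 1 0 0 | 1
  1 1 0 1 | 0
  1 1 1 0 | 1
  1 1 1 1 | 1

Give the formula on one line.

(((c | ((b & d) | (~b | a))) & ~d) | (c & b))

  (b & d) = 0000010100000101
  ~b = 1111000011110000
  (~b | a) = 1111000011111111
  ((b & d) | (~b | a)) = 1111010111111111
  (c | ((b & d) | (~b | a))) = 1111011111111111
  ~d = 1010101010101010
  ((c | ((b & d) | (~b | a))) & ~d) = 1010001010101010
  (c & b) = 0000001100000011
  (((c | ((b & d) | (~b | a))) & ~d) | (c & b)) = 1010001110101011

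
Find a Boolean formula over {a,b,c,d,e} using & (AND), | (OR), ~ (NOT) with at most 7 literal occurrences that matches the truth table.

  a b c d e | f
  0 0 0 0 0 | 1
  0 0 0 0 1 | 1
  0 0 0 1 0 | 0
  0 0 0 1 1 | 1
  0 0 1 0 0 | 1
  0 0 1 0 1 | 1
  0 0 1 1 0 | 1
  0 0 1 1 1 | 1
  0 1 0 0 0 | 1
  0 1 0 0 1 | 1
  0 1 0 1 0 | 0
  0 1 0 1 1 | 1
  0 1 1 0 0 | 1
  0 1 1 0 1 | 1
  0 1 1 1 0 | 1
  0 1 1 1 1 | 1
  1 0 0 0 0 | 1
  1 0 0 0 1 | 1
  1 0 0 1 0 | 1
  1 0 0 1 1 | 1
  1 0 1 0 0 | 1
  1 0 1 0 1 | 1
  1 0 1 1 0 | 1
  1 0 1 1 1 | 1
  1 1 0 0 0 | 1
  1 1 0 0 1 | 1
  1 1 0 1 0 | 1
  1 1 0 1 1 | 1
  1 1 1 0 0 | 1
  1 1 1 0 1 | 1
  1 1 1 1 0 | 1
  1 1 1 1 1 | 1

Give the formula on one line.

(((~c & e) | (~d | c)) | ((a | c) | e))

  ~c = 11110000111100001111000011110000
  (~c & e) = 01010000010100000101000001010000
  ~d = 11001100110011001100110011001100
  (~d | c) = 11001111110011111100111111001111
  ((~c & e) | (~d | c)) = 11011111110111111101111111011111
  (a | c) = 00001111000011111111111111111111
  ((a | c) | e) = 01011111010111111111111111111111
  (((~c & e) | (~d | c)) | ((a | c) | e)) = 11011111110111111111111111111111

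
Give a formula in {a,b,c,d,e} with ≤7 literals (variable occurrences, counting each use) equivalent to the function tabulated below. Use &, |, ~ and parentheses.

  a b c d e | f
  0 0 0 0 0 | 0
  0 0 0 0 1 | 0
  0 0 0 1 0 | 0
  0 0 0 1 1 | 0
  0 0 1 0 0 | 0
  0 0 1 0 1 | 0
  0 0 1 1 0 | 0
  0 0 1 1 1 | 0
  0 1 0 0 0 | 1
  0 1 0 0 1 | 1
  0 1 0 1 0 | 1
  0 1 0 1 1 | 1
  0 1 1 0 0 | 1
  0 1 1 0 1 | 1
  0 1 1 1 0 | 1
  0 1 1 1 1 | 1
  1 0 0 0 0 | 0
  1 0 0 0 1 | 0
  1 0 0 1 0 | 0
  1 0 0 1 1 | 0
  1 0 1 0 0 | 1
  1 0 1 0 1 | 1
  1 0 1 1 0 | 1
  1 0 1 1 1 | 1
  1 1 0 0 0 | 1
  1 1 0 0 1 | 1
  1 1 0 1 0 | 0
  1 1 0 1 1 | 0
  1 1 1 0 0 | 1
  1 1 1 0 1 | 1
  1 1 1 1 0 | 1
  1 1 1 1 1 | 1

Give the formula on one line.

((a & (~a | c)) | ((~d & b) | (~a & b)))

  ~a = 11111111111111110000000000000000
  (~a | c) = 11111111111111110000111100001111
  (a & (~a | c)) = 00000000000000000000111100001111
  ~d = 11001100110011001100110011001100
  (~d & b) = 00000000110011000000000011001100
  (~a & b) = 00000000111111110000000000000000
  ((~d & b) | (~a & b)) = 00000000111111110000000011001100
  ((a & (~a | c)) | ((~d & b) | (~a & b))) = 00000000111111110000111111001111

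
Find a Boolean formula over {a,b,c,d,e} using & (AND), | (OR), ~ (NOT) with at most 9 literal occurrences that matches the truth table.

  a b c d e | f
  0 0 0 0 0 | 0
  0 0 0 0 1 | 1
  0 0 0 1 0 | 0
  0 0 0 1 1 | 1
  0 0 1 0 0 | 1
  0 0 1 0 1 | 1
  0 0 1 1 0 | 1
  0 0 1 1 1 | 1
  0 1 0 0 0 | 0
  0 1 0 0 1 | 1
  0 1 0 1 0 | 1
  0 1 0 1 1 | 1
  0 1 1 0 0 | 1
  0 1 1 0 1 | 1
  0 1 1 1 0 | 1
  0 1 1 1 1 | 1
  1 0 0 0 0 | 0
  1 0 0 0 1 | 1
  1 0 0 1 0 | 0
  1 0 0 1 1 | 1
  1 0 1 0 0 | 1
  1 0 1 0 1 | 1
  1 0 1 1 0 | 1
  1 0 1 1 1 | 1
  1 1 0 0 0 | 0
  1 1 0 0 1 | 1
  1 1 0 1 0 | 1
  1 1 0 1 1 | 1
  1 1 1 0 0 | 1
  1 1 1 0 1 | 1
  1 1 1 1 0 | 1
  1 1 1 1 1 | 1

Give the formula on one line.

((e | (b & (e | (b & d)))) | (~e & c))

  (b & d) = 00000000001100110000000000110011
  (e | (b & d)) = 01010101011101110101010101110111
  (b & (e | (b & d))) = 00000000011101110000000001110111
  (e | (b & (e | (b & d)))) = 01010101011101110101010101110111
  ~e = 10101010101010101010101010101010
  (~e & c) = 00001010000010100000101000001010
  ((e | (b & (e | (b & d)))) | (~e & c)) = 01011111011111110101111101111111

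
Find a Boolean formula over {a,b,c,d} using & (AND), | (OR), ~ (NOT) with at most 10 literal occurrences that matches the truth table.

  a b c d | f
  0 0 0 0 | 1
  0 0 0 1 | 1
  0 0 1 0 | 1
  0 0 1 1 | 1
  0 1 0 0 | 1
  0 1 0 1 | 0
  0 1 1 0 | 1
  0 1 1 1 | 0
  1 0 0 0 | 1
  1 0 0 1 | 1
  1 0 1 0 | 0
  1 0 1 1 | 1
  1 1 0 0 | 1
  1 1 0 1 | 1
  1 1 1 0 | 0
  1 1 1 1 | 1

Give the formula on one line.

  ~a = 1111111100000000
  ~d = 1010101010101010
  (~a & ~d) = 1010101000000000
  ~b = 1111000011110000
  (a | ~b) = 1111000011111111
  ~c = 1100110011001100
  (c & d) = 0001000100010001
  (~c | (c & d)) = 1101110111011101
  ((a | ~b) & (~c | (c & d))) = 1101000011011101
  ((~a & ~d) | ((a | ~b) & (~c | (c & d)))) = 1111101011011101

((~a & ~d) | ((a | ~b) & (~c | (c & d))))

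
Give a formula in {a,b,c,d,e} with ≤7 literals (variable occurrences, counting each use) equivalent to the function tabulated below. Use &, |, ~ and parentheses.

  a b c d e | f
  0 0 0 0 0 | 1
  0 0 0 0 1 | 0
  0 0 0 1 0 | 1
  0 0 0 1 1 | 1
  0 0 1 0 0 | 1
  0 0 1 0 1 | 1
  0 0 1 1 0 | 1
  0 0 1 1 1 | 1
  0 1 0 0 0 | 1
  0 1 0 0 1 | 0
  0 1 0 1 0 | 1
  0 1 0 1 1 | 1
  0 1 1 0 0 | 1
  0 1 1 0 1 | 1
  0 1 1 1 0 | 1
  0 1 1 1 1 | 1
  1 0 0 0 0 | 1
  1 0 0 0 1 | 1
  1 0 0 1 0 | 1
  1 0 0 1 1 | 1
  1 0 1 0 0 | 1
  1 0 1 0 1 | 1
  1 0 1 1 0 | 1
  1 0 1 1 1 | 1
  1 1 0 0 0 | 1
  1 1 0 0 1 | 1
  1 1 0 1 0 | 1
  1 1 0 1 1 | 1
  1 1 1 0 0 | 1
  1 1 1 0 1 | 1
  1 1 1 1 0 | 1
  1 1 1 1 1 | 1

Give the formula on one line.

  (c | d) = 00111111001111110011111100111111
  ~e = 10101010101010101010101010101010
  (~e | a) = 10101010101010101111111111111111
  ((~e | a) | c) = 10101111101011111111111111111111
  ((c | d) | ((~e | a) | c)) = 10111111101111111111111111111111

((c | d) | ((~e | a) | c))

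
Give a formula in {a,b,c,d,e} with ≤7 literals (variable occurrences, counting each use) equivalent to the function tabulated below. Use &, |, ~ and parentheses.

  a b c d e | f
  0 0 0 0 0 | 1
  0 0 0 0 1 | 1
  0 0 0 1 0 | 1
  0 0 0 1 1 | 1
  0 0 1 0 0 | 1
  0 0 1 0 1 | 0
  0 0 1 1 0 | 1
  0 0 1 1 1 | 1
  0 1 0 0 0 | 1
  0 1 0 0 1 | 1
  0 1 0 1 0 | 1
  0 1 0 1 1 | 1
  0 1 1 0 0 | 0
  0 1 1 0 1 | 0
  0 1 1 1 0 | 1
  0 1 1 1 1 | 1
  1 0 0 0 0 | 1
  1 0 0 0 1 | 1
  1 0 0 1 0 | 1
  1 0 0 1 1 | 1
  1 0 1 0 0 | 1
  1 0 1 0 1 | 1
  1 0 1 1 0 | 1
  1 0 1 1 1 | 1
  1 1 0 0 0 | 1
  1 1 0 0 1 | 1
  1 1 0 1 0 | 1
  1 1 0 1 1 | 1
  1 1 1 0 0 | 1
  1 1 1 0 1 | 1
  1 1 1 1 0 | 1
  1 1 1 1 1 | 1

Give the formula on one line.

((((~d & (~e & ~b)) | d) | a) | ~c)

  ~d = 11001100110011001100110011001100
  ~e = 10101010101010101010101010101010
  ~b = 11111111000000001111111100000000
  (~e & ~b) = 10101010000000001010101000000000
  (~d & (~e & ~b)) = 10001000000000001000100000000000
  ((~d & (~e & ~b)) | d) = 10111011001100111011101100110011
  (((~d & (~e & ~b)) | d) | a) = 10111011001100111111111111111111
  ~c = 11110000111100001111000011110000
  ((((~d & (~e & ~b)) | d) | a) | ~c) = 11111011111100111111111111111111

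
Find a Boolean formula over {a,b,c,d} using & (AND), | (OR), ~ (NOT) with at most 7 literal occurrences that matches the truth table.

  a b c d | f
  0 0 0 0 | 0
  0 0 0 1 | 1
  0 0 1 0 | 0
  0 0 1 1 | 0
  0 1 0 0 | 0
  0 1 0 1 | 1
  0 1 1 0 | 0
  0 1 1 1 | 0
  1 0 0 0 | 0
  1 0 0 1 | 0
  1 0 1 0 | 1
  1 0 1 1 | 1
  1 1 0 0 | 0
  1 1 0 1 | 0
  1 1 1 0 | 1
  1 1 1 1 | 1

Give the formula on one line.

  (d | a) = 0101010111111111
  ~c = 1100110011001100
  (a | ~c) = 1100110011111111
  ((d | a) & (a | ~c)) = 0100010011111111
  ~a = 1111111100000000
  (c | ~a) = 1111111100110011
  (((d | a) & (a | ~c)) & (c | ~a)) = 0100010000110011

(((d | a) & (a | ~c)) & (c | ~a))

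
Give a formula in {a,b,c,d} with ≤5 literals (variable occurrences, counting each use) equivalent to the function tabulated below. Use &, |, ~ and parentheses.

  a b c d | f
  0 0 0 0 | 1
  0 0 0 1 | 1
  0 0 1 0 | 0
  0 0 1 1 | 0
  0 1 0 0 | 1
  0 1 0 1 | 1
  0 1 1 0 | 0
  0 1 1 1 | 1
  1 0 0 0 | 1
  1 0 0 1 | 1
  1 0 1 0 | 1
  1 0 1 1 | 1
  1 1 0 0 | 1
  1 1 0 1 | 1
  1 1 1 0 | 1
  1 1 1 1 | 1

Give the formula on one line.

  (b & d) = 0000010100000101
  ~c = 1100110011001100
  ((b & d) | ~c) = 1100110111001101
  (((b & d) | ~c) | a) = 1100110111111111

(((b & d) | ~c) | a)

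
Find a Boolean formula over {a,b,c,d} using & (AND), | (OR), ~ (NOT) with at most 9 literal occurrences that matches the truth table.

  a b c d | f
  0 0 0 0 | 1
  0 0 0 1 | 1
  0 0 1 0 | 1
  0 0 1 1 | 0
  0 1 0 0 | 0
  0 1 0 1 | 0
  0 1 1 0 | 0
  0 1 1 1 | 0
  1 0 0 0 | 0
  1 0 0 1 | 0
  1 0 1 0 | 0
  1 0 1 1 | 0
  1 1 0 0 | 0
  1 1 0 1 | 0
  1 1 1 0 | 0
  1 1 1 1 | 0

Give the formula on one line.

(((~d & ~a) | (~c & ~a)) & (~b & ~a))

  ~d = 1010101010101010
  ~a = 1111111100000000
  (~d & ~a) = 1010101000000000
  ~c = 1100110011001100
  (~c & ~a) = 1100110000000000
  ((~d & ~a) | (~c & ~a)) = 1110111000000000
  ~b = 1111000011110000
  (~b & ~a) = 1111000000000000
  (((~d & ~a) | (~c & ~a)) & (~b & ~a)) = 1110000000000000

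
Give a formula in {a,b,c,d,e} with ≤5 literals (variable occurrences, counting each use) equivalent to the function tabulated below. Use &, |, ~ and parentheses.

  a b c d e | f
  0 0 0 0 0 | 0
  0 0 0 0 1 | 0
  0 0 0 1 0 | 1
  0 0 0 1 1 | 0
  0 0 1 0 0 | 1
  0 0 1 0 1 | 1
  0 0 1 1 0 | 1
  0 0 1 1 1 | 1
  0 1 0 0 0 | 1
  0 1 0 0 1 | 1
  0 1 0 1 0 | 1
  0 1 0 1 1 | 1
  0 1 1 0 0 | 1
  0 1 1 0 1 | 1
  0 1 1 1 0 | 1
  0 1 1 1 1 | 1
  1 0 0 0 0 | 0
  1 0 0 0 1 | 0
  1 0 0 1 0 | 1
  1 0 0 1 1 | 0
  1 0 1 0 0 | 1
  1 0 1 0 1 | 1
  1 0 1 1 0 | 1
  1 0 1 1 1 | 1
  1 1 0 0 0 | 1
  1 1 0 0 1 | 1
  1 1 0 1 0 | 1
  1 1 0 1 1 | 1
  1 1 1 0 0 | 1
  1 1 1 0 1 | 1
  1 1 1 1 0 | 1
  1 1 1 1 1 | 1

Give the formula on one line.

((d & ~e) | (c | b))

  ~e = 10101010101010101010101010101010
  (d & ~e) = 00100010001000100010001000100010
  (c | b) = 00001111111111110000111111111111
  ((d & ~e) | (c | b)) = 00101111111111110010111111111111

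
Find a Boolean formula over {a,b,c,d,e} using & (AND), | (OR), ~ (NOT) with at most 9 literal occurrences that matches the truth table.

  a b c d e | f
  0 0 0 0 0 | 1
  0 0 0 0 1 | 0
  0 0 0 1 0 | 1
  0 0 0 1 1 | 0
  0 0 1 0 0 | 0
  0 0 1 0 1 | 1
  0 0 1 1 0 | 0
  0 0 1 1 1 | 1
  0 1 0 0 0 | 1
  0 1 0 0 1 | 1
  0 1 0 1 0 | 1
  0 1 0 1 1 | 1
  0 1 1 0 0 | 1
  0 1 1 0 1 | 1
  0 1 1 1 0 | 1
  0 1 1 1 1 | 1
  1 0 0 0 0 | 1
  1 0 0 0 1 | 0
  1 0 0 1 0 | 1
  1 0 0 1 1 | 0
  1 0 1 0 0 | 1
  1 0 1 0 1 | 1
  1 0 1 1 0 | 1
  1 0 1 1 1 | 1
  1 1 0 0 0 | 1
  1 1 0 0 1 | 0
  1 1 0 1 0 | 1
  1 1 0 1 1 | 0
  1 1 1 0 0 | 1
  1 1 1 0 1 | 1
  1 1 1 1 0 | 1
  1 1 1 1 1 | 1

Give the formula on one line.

  ~e = 10101010101010101010101010101010
  (~e | c) = 10101111101011111010111110101111
  ~c = 11110000111100001111000011110000
  (a | ~c) = 11110000111100001111111111111111
  ((a | ~c) | e) = 11110101111101011111111111111111
  ((~e | c) & ((a | ~c) | e)) = 10100101101001011010111110101111
  ~a = 11111111111111110000000000000000
  (b & ~a) = 00000000111111110000000000000000
  (((~e | c) & ((a | ~c) | e)) | (b & ~a)) = 10100101111111111010111110101111

(((~e | c) & ((a | ~c) | e)) | (b & ~a))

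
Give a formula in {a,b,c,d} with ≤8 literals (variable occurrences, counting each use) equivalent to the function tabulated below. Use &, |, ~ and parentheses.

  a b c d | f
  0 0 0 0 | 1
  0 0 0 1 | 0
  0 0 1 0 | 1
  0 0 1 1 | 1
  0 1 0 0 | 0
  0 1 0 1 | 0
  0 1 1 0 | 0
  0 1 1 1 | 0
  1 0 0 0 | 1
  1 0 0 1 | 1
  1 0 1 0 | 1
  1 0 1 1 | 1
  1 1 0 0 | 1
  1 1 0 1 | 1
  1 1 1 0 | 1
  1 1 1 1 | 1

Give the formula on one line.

  ~c = 1100110011001100
  (~c | b) = 1100111111001111
  ((~c | b) & a) = 0000000011001111
  ~b = 1111000011110000
  ~d = 1010101010101010
  (~d | c) = 1011101110111011
  (~b & (~d | c)) = 1011000010110000
  (((~c | b) & a) | (~b & (~d | c))) = 1011000011111111

(((~c | b) & a) | (~b & (~d | c)))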